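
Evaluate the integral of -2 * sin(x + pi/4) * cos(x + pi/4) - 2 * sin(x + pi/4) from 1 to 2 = -(cos(pi/4 + 1) + 1)^2 + (cos(pi/4 + 2) + 1)^2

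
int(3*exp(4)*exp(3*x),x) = exp(3*x + 4) + C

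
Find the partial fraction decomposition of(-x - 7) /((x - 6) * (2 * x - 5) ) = 19/(7*(2*x - 5)) - 13/(7*(x - 6))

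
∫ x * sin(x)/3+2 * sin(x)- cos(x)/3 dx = (-x/3 - 2)*cos(x) + C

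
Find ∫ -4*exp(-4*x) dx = exp(-4*x) + C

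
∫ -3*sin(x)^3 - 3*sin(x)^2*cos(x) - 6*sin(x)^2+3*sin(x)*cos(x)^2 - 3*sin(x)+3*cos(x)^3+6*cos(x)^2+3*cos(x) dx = (sqrt(2)*sin(x + pi/4) + 1)^3 + C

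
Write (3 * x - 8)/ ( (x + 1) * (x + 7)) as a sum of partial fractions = 29/(6*(x + 7)) - 11/(6*(x + 1))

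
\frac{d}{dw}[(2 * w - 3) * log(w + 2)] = (2*w*log(w + 2) + 2*w + 4*log(w + 2) - 3)/(w + 2)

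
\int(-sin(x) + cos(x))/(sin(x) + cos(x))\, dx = log(sin(x + pi/4)) + C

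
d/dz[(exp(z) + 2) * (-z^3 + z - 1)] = -z^3*exp(z) - 3*z^2*exp(z) - 6*z^2 + z*exp(z) + 2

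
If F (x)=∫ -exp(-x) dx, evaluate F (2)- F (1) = -exp(-1) + exp(-2)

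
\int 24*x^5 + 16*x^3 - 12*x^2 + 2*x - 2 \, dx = 4*x^6 + 4*x^4 - 4*x^3 + x^2 - 2*x + C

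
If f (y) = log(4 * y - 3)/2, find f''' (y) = 64/(64*y^3 - 144*y^2 + 108*y - 27)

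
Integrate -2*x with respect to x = -x^2 + C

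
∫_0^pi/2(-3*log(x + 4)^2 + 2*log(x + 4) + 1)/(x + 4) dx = -log(pi/2 + 4)^3 - log(4)^2 - log(4) + log(pi/2 + 4) + log(4)^3 + log(pi/2 + 4)^2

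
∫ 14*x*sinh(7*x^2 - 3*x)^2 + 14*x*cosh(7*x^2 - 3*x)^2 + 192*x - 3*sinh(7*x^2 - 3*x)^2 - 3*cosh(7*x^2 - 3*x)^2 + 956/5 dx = 96*x^2 + 956*x/5 + sinh(2*x*(7*x - 3))/2 + C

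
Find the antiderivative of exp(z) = exp(z) + C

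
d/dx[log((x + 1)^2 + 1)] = (2*x + 2)/(x^2 + 2*x + 2)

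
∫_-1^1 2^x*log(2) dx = 3/2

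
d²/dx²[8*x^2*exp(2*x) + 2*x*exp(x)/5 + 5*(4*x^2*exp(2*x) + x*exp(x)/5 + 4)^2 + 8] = 1280*x^4*exp(4*x) + 2560*x^3*exp(4*x) + 72*x^3*exp(3*x) + 960*x^2*exp(4*x) + 144*x^2*exp(3*x) + 3364*x^2*exp(2*x)/5 + 48*x*exp(3*x) + 6728*x*exp(2*x)/5 + 42*x*exp(x)/5 + 1682*exp(2*x)/5 + 84*exp(x)/5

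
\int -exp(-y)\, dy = exp(-y) + C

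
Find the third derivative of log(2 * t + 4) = 2/(t^3 + 6*t^2 + 12*t + 8)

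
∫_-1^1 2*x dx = 0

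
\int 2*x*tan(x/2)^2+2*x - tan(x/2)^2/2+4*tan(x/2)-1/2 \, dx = (4*x - 1)*tan(x/2) + C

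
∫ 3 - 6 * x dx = -3*x^2 + 3*x + C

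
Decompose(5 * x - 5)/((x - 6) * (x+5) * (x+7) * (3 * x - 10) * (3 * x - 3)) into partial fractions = -9/(1240*(3*x - 10)) - 5/(2418*(x + 7)) + 1/(330*(x + 5)) + 5/(3432*(x - 6))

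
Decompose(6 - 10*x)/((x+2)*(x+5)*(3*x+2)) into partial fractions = 57/(26*(3*x + 2)) + 56/(39*(x + 5)) - 13/(6*(x + 2))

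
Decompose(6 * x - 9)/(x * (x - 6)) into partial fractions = 9/(2*(x - 6)) + 3/(2*x)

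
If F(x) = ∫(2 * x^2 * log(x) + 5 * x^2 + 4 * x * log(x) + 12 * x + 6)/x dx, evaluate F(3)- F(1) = 27*log(3) + 32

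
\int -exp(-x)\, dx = exp(-x) + C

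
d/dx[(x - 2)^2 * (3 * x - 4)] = 9*x^2 - 32*x + 28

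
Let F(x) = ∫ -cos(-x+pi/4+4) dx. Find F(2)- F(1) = sin(pi/4 + 2) - sin(pi/4 + 3)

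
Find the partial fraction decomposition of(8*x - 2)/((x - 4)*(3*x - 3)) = -2/(3*(x - 1)) + 10/(3*(x - 4))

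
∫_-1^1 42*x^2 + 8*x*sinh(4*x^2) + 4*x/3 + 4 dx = 36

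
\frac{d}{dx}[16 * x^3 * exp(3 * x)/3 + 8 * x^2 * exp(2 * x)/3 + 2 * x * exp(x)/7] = 16*x^3*exp(3*x) + 16*x^2*exp(3*x) + 16*x^2*exp(2*x)/3 + 16*x*exp(2*x)/3 + 2*x*exp(x)/7 + 2*exp(x)/7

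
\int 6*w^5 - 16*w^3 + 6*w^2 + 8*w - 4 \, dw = w^6 - 4*w^4 + 2*w^3 + 4*w^2 - 4*w + C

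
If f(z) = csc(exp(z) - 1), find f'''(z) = (exp(2*z)*cos(exp(z) - 1)/sin(exp(z) - 1) - 6*exp(2*z)*cos(exp(z) - 1)/sin(exp(z) - 1)^3 - 3*exp(z) + 6*exp(z)/sin(exp(z) - 1)^2 - cos(exp(z) - 1)/sin(exp(z) - 1))*exp(z)/sin(exp(z) - 1)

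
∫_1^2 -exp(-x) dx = -exp(-1) + exp(-2)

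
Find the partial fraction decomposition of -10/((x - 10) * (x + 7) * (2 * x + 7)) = 40/(189*(2*x + 7)) - 10/(119*(x + 7)) - 10/(459*(x - 10))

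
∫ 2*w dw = w^2 + C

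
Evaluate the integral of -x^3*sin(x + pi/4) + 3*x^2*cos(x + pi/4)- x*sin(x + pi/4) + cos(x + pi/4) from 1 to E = (E + exp(3))*cos(pi/4 + E) - 2*cos(pi/4 + 1)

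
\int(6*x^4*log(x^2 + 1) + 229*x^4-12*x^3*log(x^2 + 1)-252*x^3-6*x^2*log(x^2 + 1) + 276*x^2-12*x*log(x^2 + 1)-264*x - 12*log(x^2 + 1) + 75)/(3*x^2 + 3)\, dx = (5*x - 3)*(5*x^2 - 5*x + 2) - 2*(-x^3 + 3*x^2 + 6*x + 6)*log(x^2 + 1)/3 + C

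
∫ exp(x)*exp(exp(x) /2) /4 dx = exp(exp(x)/2)/2 + C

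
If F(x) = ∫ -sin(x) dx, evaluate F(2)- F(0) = -1 + cos(2)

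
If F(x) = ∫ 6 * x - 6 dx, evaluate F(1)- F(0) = -3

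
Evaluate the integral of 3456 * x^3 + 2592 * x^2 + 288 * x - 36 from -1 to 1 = 1656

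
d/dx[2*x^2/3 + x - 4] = 4*x/3 + 1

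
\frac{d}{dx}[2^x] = 2^x*log(2)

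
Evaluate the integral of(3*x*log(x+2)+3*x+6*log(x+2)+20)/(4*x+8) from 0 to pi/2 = -5*log(2) + (3*pi/8 + 5)*log(pi/2 + 2)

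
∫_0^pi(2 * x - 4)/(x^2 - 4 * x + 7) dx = -log(7) + log((-2 + pi)^2 + 3)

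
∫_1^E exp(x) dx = -E + exp(E)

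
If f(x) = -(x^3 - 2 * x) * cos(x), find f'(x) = x^3*sin(x) - 3*x^2*cos(x) - 2*x*sin(x) + 2*cos(x)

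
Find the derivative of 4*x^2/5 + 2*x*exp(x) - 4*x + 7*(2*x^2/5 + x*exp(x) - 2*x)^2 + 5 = 28*x^3*exp(x)/5 + 112*x^3/25 + 14*x^2*exp(2*x) - 56*x^2*exp(x)/5 - 168*x^2/5 + 14*x*exp(2*x) - 54*x*exp(x) + 288*x/5 + 2*exp(x) - 4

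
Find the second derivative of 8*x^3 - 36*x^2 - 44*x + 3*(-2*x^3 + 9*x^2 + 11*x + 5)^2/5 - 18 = 72*x^4 - 432*x^3 + 1332*x^2/5 + 3444*x/5 + 906/5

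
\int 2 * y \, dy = y^2 + C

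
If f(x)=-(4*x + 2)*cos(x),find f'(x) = 4*x*sin(x) + 2*sin(x) - 4*cos(x)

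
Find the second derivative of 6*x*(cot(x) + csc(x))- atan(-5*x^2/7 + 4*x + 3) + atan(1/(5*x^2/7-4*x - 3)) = 6*(-x + 2*x*cos(x)/sin(x)^2 + 2*x/sin(x)^2 - 2*cos(x)/sin(x) - 2/sin(x))/sin(x)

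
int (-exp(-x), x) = exp(-x) + C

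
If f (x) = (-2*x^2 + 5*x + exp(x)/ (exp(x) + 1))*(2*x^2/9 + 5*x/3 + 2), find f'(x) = (-16*x^3*exp(2*x) - 32*x^3*exp(x) - 16*x^3 - 60*x^2*exp(2*x) - 118*x^2*exp(x) - 60*x^2 + 82*x*exp(2*x) + 175*x*exp(x) + 78*x + 105*exp(2*x) + 213*exp(x) + 90)/(9*exp(2*x) + 18*exp(x) + 9)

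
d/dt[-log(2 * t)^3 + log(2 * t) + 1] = (-3*log(t)^2 - 6*log(2)*log(t) - 3*log(2)^2 + 1)/t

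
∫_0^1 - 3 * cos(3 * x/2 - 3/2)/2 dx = -sin(3/2)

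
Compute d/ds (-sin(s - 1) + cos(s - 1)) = -sin(s - 1) - cos(s - 1)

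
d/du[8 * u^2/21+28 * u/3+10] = 16*u/21 + 28/3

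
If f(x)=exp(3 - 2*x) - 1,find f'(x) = -2*exp(3 - 2*x)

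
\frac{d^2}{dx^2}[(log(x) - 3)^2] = (8 - 2*log(x))/x^2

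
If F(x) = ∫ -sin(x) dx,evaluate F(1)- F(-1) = 0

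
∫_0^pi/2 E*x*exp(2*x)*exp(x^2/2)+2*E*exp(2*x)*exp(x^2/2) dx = -E + exp(-1 + (pi/2 + 2)^2/2)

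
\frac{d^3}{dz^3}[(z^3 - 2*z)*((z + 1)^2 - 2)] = 60*z^2 + 48*z - 18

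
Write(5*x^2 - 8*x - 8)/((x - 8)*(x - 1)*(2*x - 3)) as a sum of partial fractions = 35/(13*(2*x - 3)) - 11/(7*(x - 1)) + 248/(91*(x - 8))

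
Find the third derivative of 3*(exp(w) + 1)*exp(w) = 24*exp(2*w) + 3*exp(w)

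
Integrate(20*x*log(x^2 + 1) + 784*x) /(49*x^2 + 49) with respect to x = (5*log(x^2 + 1) + 392)*log(x^2 + 1)/49 + C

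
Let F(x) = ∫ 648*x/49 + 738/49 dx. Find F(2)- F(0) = 396/7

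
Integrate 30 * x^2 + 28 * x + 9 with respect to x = 10*x^3 + 14*x^2 + 9*x + C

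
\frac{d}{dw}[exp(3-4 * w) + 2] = -4*exp(3 - 4*w)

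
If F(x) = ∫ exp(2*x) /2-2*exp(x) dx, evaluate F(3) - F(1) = -(-2 + E/2)^2 + (-2 + exp(3)/2)^2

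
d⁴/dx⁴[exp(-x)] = exp(-x)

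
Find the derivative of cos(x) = -sin(x)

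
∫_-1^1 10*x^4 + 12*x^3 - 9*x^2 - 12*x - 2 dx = -6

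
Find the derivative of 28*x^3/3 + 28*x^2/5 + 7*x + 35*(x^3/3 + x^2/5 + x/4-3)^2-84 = 70*x^5/3 + 70*x^4/3 + 434*x^3/15 - 343*x^2/2 - 2737*x/40 - 91/2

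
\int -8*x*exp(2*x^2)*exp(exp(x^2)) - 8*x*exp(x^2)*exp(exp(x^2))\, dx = -4*exp(x^2 + exp(x^2)) + C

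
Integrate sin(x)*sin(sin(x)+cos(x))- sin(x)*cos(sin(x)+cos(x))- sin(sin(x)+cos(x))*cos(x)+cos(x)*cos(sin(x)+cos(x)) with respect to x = sqrt(2)*sin(sqrt(2)*sin(x + pi/4) + pi/4) + C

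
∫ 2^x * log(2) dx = 2^x + C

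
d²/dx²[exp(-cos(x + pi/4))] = (sin(x + pi/4)^2 + cos(x + pi/4))*exp(-cos(x + pi/4))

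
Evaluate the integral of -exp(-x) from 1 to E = -exp(-1) + exp(-E)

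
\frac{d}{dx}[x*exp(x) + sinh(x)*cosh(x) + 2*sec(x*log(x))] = x*exp(x) + exp(x) + 2*log(x)*tan(x*log(x))*sec(x*log(x)) + 2*tan(x*log(x))*sec(x*log(x)) + cosh(2*x)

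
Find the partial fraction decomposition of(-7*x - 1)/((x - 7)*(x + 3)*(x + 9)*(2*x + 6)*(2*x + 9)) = -244/(1863*(2*x + 9)) + 31/(5184*(x + 9)) + 13/(216*(x + 3)) - 1/(18*(x + 3)^2) - 1/(1472*(x - 7))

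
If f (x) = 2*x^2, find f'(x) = 4*x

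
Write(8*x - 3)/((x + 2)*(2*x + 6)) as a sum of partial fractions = 27/(2*(x + 3)) - 19/(2*(x + 2))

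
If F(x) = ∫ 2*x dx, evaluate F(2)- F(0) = 4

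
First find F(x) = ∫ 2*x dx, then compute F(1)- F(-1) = 0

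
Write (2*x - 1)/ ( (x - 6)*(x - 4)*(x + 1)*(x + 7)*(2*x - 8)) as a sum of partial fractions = -5/(6292*(x + 7)) + 1/(700*(x + 1)) - 381/(24200*(x - 4)) - 7/(220*(x - 4)^2) + 11/(728*(x - 6))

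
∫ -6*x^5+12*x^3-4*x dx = -x^6 + 3*x^4 - 2*x^2 + C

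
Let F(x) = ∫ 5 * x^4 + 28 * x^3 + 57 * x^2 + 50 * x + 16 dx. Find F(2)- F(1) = 360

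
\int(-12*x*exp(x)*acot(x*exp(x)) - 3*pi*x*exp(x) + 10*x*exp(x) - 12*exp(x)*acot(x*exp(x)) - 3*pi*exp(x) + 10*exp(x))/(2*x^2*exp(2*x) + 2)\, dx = 3*(4*acot(x*exp(x)) + pi)^2/16 - 5*acot(x*exp(x)) + C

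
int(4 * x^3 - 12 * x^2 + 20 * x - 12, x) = x^4 - 4*x^3 + 10*x^2 - 12*x + C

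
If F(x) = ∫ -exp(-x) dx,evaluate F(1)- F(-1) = -E + exp(-1)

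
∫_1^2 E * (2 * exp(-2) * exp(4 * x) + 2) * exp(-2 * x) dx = -E - exp(-3) + exp(-1) + exp(3)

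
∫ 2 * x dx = x^2 + C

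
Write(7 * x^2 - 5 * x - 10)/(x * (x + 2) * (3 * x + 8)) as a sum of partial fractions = 239/(8*(3*x + 8)) - 7/(x + 2) - 5/(8*x)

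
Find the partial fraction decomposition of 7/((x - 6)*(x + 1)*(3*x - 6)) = 1/(9*(x + 1)) - 7/(36*(x - 2)) + 1/(12*(x - 6))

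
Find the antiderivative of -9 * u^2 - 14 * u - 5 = -3*u^3 - 7*u^2 - 5*u + C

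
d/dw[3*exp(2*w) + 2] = 6*exp(2*w)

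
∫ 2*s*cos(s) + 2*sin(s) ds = 2*s*sin(s) + C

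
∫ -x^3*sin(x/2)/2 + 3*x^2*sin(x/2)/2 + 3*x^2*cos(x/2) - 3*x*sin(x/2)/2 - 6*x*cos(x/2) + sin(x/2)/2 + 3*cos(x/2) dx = (x - 1)^3*cos(x/2) + C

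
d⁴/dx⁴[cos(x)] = cos(x)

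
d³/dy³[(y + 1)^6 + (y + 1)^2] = 120*y^3 + 360*y^2 + 360*y + 120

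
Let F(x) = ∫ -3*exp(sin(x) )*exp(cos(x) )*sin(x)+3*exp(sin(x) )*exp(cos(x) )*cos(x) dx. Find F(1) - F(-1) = -3*exp(-sin(1) + cos(1)) + 3*exp(cos(1) + sin(1))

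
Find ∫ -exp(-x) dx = exp(-x) + C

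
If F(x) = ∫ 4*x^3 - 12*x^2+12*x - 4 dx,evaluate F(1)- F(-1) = -16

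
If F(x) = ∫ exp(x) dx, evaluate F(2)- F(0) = -1 + exp(2)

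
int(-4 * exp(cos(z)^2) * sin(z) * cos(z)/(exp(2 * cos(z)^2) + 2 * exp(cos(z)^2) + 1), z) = (-exp(cos(z)^2) - 3)/(exp(cos(z)^2) + 1) + C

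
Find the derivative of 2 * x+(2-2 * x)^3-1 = -24*x^2 + 48*x - 22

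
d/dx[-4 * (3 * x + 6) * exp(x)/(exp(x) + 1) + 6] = (-12*x*exp(x) - 12*exp(2*x) - 36*exp(x))/(exp(2*x) + 2*exp(x) + 1)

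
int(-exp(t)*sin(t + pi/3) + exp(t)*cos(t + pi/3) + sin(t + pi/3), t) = (exp(t) - 1)*cos(t + pi/3) + C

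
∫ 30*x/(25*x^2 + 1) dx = 3*log(25*x^2 + 1)/5 + C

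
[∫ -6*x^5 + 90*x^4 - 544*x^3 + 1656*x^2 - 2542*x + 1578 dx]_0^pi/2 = -(-3 + pi/2)^6 - (-3 + pi/2)^4 - 2*(-3 + pi/2)^2 + 828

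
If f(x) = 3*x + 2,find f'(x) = 3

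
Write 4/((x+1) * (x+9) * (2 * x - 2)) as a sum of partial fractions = 1/(40*(x + 9)) - 1/(8*(x + 1)) + 1/(10*(x - 1))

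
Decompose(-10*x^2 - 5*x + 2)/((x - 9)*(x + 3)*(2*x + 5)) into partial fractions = 192/(23*(2*x + 5)) - 73/(12*(x + 3)) - 853/(276*(x - 9))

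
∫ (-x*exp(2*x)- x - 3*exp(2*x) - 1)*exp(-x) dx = -2*(x + 2)*sinh(x) + C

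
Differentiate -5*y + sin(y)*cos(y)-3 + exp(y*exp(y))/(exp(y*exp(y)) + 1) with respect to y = (y*exp(y)*exp(y*exp(y)) + exp(y)*exp(y*exp(y)) - 2*exp(2*y*exp(y))*sin(y)^2 - 4*exp(2*y*exp(y)) - 4*exp(y*exp(y))*sin(y)^2 - 8*exp(y*exp(y)) - 2*sin(y)^2 - 4)/(exp(2*y*exp(y)) + 2*exp(y*exp(y)) + 1)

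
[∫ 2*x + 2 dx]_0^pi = -1 + (1 + pi)^2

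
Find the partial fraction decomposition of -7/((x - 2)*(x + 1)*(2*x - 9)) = -28/(55*(2*x - 9)) - 7/(33*(x + 1)) + 7/(15*(x - 2))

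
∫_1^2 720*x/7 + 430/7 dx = 1510/7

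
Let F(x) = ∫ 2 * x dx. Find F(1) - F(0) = 1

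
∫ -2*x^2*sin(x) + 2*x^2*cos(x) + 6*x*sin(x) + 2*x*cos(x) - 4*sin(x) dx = 2*sqrt(2)*(x^2 - x + 1)*sin(x + pi/4) + C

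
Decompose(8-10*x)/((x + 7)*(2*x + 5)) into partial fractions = 22/(3*(2*x + 5)) - 26/(3*(x + 7))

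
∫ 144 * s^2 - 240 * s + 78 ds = 48*s^3 - 120*s^2 + 78*s + C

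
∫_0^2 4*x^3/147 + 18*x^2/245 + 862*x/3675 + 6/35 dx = 1368/1225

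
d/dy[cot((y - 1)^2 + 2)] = 2*(1 - y)/sin(y^2 - 2*y + 3)^2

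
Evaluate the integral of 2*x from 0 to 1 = 1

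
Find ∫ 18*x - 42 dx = 9*x^2 - 42*x + C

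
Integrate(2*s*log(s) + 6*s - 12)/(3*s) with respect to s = 2*(s - 6)*(log(s) + 2)/3 + C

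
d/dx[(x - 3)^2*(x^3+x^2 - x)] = 5*x^4 - 20*x^3 + 6*x^2 + 30*x - 9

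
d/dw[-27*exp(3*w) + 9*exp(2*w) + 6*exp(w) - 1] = -81*exp(3*w) + 18*exp(2*w) + 6*exp(w)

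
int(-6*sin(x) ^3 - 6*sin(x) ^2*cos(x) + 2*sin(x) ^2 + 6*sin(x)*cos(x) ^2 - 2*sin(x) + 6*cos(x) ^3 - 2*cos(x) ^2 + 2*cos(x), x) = -sin(2*x) + 5*sqrt(2)*sin(x + pi/4) - sqrt(2)*cos(3*x + pi/4) + C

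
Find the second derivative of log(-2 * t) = -1/t^2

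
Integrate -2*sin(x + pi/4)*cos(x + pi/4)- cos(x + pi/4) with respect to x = -sin(2*x)/2 - sin(x + pi/4) + C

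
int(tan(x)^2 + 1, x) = tan(x) + C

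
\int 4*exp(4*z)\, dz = exp(4*z) + C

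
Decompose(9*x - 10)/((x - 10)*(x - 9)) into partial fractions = -71/(x - 9) + 80/(x - 10)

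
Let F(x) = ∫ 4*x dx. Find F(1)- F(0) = 2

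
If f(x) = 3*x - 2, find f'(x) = 3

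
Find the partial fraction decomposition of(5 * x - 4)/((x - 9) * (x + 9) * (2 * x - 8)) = -49/(468*(x + 9)) - 8/(65*(x - 4)) + 41/(180*(x - 9))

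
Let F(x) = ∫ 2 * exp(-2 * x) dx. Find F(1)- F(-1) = (E - exp(-1))*exp(-1) - E*(-E + exp(-1))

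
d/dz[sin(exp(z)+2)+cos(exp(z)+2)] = sqrt(2)*exp(z)*cos(exp(z) + pi/4 + 2)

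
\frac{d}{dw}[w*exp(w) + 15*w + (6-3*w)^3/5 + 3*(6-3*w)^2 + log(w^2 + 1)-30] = (-81*w^4 + 5*w^3*exp(w) + 594*w^3 + 5*w^2*exp(w) - 870*w^2 + 5*w*exp(w) + 604*w + 5*exp(w) - 789)/(5*w^2 + 5)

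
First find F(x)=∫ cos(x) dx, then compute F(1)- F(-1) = 2*sin(1)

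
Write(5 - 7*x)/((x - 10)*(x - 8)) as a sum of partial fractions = 51/(2*(x - 8)) - 65/(2*(x - 10))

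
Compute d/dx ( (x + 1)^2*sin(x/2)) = x^2*cos(x/2)/2 + 2*x*sin(x/2) + x*cos(x/2) + 2*sin(x/2) + cos(x/2)/2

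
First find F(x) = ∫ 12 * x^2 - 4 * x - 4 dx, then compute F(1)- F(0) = -2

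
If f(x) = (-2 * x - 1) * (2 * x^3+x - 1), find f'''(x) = -96*x - 12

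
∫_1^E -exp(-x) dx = -exp(-1) + exp(-E)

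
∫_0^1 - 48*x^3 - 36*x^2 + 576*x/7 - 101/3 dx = -347/21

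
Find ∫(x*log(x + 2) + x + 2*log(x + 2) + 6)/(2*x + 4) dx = (x + 6)*log(x + 2)/2 + C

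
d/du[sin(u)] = cos(u)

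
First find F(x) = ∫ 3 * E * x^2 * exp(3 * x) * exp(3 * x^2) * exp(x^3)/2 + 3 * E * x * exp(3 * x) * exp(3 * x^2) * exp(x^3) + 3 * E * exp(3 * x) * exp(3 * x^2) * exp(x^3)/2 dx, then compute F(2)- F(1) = -exp(8)/2 + exp(27)/2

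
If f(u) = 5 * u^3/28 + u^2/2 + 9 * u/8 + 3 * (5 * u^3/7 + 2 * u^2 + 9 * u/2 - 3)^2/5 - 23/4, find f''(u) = 450*u^4/49 + 240*u^3/7 + 2628*u^2/35 + 3531*u/70 + 109/10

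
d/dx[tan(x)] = cos(x)^(-2)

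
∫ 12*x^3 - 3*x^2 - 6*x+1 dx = 3*x^4 - x^3 - 3*x^2 + x + C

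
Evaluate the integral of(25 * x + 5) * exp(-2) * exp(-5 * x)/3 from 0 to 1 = -7*exp(-7)/3 + 2*exp(-2)/3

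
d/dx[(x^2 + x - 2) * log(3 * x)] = (2*x^2*log(x) + x^2 + 2*x^2*log(3) + x*log(x) + x + x*log(3) - 2)/x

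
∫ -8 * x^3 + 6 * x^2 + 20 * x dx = -2*x^4 + 2*x^3 + 10*x^2 + C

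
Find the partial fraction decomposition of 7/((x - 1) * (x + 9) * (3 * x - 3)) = 7/(300*(x + 9)) - 7/(300*(x - 1)) + 7/(30*(x - 1)^2)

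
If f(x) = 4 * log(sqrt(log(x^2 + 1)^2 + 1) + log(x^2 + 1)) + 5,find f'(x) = (8*x*sqrt(log(x^2 + 1)^2 + 1) + 8*x*log(x^2 + 1))/(x^2*sqrt(log(x^2 + 1)^2 + 1)*log(x^2 + 1) + x^2*log(x^2 + 1)^2 + x^2 + sqrt(log(x^2 + 1)^2 + 1)*log(x^2 + 1) + log(x^2 + 1)^2 + 1)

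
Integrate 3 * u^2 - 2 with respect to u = u^3 - 2*u + C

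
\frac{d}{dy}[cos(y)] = -sin(y)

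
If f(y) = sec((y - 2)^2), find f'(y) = 2*y*tan(y^2 - 4*y + 4)*sec(y^2 - 4*y + 4) - 4*tan(y^2 - 4*y + 4)*sec(y^2 - 4*y + 4)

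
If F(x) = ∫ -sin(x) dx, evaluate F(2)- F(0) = -1 + cos(2)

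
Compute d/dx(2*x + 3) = 2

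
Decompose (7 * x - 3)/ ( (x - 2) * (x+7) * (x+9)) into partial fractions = -3/(x + 9) + 26/(9*(x + 7)) + 1/(9*(x - 2))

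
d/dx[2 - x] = -1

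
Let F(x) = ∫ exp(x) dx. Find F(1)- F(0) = -1 + E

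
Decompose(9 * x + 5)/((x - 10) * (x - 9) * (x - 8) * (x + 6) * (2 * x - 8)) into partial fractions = -7/(9600*(x + 6)) - 41/(2400*(x - 4)) + 11/(32*(x - 8)) - 43/(75*(x - 9)) + 95/(384*(x - 10))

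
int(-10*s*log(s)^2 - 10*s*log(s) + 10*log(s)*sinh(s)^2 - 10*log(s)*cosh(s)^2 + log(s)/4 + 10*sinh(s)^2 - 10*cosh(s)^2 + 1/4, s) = s*(-20*s*log(s) - 39)*log(s)/4 + C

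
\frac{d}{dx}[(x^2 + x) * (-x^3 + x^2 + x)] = -5*x^4 + 6*x^2 + 2*x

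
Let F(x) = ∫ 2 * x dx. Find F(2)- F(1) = 3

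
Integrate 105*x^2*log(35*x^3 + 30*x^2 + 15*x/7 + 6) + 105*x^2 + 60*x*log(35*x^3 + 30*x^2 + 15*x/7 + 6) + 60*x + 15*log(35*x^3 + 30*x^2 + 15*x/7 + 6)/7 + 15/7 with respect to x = (245*x^3 + 210*x^2 + 15*x + 42)*log(35*x^3 + 30*x^2 + 15*x/7 + 6)/7 + C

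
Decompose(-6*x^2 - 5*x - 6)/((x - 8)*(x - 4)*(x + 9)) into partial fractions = -447/(221*(x + 9)) + 61/(26*(x - 4)) - 215/(34*(x - 8))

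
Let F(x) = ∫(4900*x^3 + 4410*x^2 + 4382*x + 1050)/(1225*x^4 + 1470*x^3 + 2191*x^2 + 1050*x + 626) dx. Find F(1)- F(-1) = -log(1522) + log(6562)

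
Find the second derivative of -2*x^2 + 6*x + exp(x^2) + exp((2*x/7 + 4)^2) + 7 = 4*x^2*exp(x^2) + 64*x^2*exp(4*x^2/49 + 16*x/7 + 16)/2401 + 256*x*exp(4*x^2/49 + 16*x/7 + 16)/343 + 2*exp(x^2) + 264*exp(4*x^2/49 + 16*x/7 + 16)/49 - 4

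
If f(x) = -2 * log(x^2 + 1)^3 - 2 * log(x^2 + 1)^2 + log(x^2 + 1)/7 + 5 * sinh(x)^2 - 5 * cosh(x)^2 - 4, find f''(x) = (84*x^2*log(x^2 + 1)^2 - 280*x^2*log(x^2 + 1) - 114*x^2 - 84*log(x^2 + 1)^2 - 56*log(x^2 + 1) + 2)/(7*x^4 + 14*x^2 + 7)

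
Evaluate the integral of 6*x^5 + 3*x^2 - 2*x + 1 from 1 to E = -2 + (E + exp(3))*(-E + 1 + exp(3))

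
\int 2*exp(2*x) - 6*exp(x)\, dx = (exp(x) - 3)^2 + C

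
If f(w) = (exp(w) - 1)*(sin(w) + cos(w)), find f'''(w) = -4*exp(w)*sin(w) - sin(w) + cos(w)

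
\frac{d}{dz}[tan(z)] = cos(z)^(-2)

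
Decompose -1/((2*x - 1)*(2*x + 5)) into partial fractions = 1/(6*(2*x + 5)) - 1/(6*(2*x - 1))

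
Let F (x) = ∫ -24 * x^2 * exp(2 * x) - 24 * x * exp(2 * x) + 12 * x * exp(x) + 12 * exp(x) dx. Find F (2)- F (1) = -48*exp(4) - 12*E + 36*exp(2)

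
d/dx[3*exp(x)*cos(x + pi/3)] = -3*sqrt(2)*exp(x)*sin(x + pi/12)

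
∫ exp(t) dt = exp(t) + C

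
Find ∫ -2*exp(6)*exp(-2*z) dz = exp(6 - 2*z) + C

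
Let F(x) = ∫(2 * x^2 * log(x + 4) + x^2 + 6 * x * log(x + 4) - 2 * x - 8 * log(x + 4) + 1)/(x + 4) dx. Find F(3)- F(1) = 4*log(7)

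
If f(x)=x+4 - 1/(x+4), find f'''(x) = 6/(x^4 + 16*x^3 + 96*x^2 + 256*x + 256)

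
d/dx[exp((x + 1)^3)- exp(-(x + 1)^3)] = (3*x^2*exp(2*x^3 + 6*x^2 + 6*x + 2) + 3*x^2 + 6*x*exp(2*x^3 + 6*x^2 + 6*x + 2) + 6*x + 3*exp(2*x^3 + 6*x^2 + 6*x + 2) + 3)*exp(-x^3 - 3*x^2 - 3*x - 1)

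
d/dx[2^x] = 2^x*log(2)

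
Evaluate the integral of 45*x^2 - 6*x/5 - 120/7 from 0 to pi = -120*pi/7 - 3*pi^2/5 + 15*pi^3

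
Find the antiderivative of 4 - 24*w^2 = -8*w^3 + 4*w + C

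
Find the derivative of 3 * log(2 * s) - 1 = 3/s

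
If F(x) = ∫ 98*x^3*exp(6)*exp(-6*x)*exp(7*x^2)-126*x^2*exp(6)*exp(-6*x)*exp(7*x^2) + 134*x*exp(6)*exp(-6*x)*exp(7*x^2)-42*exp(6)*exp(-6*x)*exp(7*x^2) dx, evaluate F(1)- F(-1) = -19*exp(19) + 7*exp(7)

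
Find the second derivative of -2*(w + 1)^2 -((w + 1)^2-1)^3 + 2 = -30*w^4 - 120*w^3 - 144*w^2 - 48*w - 4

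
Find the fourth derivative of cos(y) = cos(y)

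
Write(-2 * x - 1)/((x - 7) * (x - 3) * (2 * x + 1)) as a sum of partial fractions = 1/(4*(x - 3)) - 1/(4*(x - 7))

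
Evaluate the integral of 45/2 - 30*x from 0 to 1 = 15/2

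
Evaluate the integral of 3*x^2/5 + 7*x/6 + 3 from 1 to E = -227/60 + exp(3)/5 + 7*exp(2)/12 + 3*E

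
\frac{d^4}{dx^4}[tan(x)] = 24*tan(x)^5 + 40*tan(x)^3 + 16*tan(x)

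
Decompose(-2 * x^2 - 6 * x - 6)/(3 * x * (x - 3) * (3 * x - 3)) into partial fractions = 7/(9*(x - 1)) - 7/(9*(x - 3)) - 2/(9*x)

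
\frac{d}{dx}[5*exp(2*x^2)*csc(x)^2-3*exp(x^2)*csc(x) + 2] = (20*x*exp(x^2)/sin(x) - 6*x - 10*exp(x^2)*cos(x)/sin(x)^2 + 3*cos(x)/sin(x))*exp(x^2)/sin(x)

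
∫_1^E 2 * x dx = -1 + exp(2)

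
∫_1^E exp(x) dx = -E + exp(E)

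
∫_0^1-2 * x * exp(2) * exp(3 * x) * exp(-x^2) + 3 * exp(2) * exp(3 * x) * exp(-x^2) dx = -exp(2) + exp(4)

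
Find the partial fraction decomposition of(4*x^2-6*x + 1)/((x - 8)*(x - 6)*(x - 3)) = 19/(15*(x - 3)) - 109/(6*(x - 6)) + 209/(10*(x - 8))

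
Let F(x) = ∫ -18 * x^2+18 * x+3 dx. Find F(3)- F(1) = -78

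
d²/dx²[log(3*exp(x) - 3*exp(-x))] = -4*exp(2*x)/(exp(4*x) - 2*exp(2*x) + 1)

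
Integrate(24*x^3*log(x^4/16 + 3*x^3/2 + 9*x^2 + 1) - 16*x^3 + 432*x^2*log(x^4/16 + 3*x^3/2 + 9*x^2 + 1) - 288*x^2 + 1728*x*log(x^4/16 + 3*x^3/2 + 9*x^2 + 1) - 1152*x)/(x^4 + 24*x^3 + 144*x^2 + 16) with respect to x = (3*log(x^2*(x + 12)^2/16 + 1) - 4)*log(x^2*(x + 12)^2/16 + 1) + C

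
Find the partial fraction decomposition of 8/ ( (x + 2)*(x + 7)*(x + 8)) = 4/(3*(x + 8)) - 8/(5*(x + 7)) + 4/(15*(x + 2))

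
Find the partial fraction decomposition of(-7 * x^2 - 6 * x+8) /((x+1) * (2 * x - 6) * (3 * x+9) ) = -37/(72*(x + 3)) - 7/(48*(x + 1)) - 73/(144*(x - 3))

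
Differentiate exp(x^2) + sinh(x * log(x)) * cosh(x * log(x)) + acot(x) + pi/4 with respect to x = (2*x^3*exp(x^2) + 2*x^2*log(x)*sinh(x*log(x))^2 + x^2*log(x) + 2*x^2*sinh(x*log(x))^2 + x^2 + 2*x*exp(x^2) + 2*log(x)*sinh(x*log(x))^2 + log(x) + 2*sinh(x*log(x))^2)/(x^2 + 1)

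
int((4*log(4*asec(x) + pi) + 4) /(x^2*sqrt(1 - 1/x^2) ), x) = (4*asec(x) + pi)*log(4*asec(x) + pi) + C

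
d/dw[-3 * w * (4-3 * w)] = 18*w - 12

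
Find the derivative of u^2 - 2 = 2*u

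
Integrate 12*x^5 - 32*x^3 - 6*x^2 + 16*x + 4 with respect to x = 2*x^6 - 8*x^4 - 2*x^3 + 8*x^2 + 4*x + C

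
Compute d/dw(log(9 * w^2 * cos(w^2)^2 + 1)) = (-18*w^3*sin(2*w^2) + 18*w*cos(w^2)^2)/(9*w^2*cos(w^2)^2 + 1)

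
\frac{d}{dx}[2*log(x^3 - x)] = (6*x^2 - 2)/(x^3 - x)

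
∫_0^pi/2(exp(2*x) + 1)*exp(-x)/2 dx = -exp(-pi/2)/2 + exp(pi/2)/2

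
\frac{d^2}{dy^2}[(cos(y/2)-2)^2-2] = cos(y/2) - cos(y)/2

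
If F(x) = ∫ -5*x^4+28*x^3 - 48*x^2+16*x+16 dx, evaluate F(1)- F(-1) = -2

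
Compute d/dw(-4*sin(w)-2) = -4*cos(w)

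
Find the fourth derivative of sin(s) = sin(s)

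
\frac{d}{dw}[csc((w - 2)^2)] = 4*(2 - w)*cos(w^2 - 4*w + 4)/(1 - cos(2*w^2 - 8*w + 8))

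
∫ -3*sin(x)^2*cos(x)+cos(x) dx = sin(x)*cos(x)^2 + C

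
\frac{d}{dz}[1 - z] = -1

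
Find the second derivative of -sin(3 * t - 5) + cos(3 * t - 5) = -9*sqrt(2)*cos(3*t - 5 + pi/4)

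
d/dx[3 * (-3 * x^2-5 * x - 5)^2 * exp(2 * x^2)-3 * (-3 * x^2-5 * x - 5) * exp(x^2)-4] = 108*x^5*exp(2*x^2) + 360*x^4*exp(2*x^2) + 768*x^3*exp(2*x^2) + 18*x^3*exp(x^2) + 870*x^2*exp(2*x^2) + 30*x^2*exp(x^2) + 630*x*exp(2*x^2) + 48*x*exp(x^2) + 150*exp(2*x^2) + 15*exp(x^2)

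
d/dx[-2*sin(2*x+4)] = -4*cos(2*x + 4)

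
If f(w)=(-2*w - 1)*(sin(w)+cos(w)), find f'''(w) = -2*w*sin(w) + 2*w*cos(w) + 5*sin(w) + 7*cos(w)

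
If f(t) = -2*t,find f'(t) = -2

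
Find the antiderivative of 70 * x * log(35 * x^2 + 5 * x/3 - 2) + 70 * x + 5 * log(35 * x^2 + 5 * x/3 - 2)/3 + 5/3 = (105*x^2 + 5*x - 6)*log(35*x^2 + 5*x/3 - 2)/3 + C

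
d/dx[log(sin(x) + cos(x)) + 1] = 1/tan(x + pi/4)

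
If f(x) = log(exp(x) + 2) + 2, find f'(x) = exp(x)/(exp(x) + 2)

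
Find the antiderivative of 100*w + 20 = 50*w^2 + 20*w + C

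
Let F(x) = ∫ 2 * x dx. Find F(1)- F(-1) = 0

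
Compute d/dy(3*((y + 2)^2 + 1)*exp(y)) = 3*y^2*exp(y) + 18*y*exp(y) + 27*exp(y)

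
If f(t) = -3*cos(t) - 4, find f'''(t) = -3*sin(t)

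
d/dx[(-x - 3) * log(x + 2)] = (-x*log(x + 2) - x - 2*log(x + 2) - 3)/(x + 2)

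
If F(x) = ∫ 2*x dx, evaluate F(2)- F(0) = 4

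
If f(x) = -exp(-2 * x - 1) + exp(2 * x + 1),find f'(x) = (2*exp(4*x + 2) + 2)*exp(-2*x - 1)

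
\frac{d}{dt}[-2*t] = -2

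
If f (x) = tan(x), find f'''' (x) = 24*tan(x)^5 + 40*tan(x)^3 + 16*tan(x)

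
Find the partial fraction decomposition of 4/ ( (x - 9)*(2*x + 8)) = -2/(13*(x + 4)) + 2/(13*(x - 9))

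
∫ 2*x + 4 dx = x^2 + 4*x + C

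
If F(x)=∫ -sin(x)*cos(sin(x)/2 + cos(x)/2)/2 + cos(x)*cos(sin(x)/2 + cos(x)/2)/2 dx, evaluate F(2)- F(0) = -sin(1/2) + sin(cos(2)/2 + sin(2)/2)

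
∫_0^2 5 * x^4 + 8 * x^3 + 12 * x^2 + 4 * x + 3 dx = 110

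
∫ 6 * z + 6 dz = 3*z^2 + 6*z + C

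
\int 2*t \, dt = t^2 + C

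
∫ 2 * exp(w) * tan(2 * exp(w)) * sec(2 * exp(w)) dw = sec(2*exp(w)) + C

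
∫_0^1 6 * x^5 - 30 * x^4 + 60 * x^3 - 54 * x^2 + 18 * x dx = 1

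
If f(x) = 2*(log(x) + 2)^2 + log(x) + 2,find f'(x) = (4*log(x) + 9)/x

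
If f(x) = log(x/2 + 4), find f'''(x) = 2/(x^3 + 24*x^2 + 192*x + 512)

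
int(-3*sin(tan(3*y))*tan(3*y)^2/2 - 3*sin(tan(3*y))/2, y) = cos(tan(3*y))/2 + C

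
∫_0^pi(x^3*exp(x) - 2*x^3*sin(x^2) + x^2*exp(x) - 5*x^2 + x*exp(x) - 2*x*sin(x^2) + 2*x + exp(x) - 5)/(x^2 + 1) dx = -5*pi - 1 + cos(pi^2) + log(1 + pi^2) + pi*exp(pi)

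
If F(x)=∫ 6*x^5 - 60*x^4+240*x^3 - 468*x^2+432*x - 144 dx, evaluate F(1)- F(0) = -35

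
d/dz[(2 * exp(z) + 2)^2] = 8*exp(2*z) + 8*exp(z)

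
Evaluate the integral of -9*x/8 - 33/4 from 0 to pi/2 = -(3*pi/8 + 4)^2 - 9*pi/8 + 16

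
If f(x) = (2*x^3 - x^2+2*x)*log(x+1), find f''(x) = (12*x^3*log(x + 1) + 10*x^3 + 22*x^2*log(x + 1) + 9*x^2 + 8*x*log(x + 1) - 2*x - 2*log(x + 1) + 4)/(x^2 + 2*x + 1)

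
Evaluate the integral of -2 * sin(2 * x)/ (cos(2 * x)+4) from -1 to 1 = 0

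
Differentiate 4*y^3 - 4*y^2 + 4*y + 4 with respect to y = 12*y^2 - 8*y + 4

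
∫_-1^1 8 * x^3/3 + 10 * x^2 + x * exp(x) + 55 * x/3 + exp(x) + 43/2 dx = exp(-1) + E + 149/3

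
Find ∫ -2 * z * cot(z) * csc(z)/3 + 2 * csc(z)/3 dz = 2*z*csc(z)/3 + C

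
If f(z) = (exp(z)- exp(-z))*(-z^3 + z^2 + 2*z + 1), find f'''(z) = (-z^3*exp(2*z) - z^3 - 8*z^2*exp(2*z) + 10*z^2 - 10*z*exp(2*z) - 22*z + 7*exp(2*z) + 7)*exp(-z)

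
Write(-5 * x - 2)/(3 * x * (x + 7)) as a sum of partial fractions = -11/(7*(x + 7)) - 2/(21*x)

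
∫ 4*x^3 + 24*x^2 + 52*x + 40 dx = x^4 + 8*x^3 + 26*x^2 + 40*x + C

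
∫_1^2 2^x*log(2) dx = 2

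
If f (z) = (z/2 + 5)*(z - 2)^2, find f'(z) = 3*z^2/2 + 6*z - 18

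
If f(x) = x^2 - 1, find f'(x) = 2*x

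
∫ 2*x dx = x^2 + C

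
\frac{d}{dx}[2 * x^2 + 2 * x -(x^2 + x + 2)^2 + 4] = -4*x^3 - 6*x^2 - 6*x - 2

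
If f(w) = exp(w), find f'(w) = exp(w)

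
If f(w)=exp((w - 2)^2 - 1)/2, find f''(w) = 2*w^2*exp(w^2 - 4*w + 3) - 8*w*exp(w^2 - 4*w + 3) + 9*exp(w^2 - 4*w + 3)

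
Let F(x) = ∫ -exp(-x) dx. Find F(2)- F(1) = -exp(-1) + exp(-2)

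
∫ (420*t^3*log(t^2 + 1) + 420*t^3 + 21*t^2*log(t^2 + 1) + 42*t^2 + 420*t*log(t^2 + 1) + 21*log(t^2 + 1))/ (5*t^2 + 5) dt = 21*t*(10*t + 1)*log(t^2 + 1)/5 + C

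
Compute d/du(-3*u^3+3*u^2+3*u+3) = -9*u^2 + 6*u + 3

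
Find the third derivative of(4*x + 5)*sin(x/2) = -x*cos(x/2)/2 - 3*sin(x/2) - 5*cos(x/2)/8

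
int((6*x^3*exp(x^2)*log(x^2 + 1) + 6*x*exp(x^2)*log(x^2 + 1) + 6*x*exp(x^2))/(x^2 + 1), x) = 3*exp(x^2)*log(x^2 + 1) + C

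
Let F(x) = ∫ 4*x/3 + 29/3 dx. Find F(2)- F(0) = 22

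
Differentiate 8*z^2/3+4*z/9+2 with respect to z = 16*z/3 + 4/9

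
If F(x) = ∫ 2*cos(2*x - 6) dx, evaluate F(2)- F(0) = -sin(2) + sin(6)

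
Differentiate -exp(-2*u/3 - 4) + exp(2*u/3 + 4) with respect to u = (2*exp(4*u/3 + 8) + 2)*exp(-2*u/3 - 4)/3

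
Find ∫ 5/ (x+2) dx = 5*log(x + 2) + C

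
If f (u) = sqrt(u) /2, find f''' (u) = 3/(16*u^(5/2))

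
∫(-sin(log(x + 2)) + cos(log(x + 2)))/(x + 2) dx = sqrt(2)*sin(log(x + 2) + pi/4) + C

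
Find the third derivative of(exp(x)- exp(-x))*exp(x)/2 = 4*exp(2*x)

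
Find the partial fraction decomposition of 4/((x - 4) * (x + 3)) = -4/(7*(x + 3)) + 4/(7*(x - 4))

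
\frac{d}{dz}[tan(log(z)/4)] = 1/(4*z*cos(log(z)/4)^2)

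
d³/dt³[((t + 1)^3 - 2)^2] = 120*t^3 + 360*t^2 + 360*t + 96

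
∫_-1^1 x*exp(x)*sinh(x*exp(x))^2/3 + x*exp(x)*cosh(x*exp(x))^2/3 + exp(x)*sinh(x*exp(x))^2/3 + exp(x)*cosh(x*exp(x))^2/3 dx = sinh(2*exp(-1))/6 + sinh(2*E)/6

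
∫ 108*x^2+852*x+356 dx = 36*x^3 + 426*x^2 + 356*x + C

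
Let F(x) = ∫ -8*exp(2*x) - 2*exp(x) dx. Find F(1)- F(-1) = -4*exp(2) - 2*E + 4*exp(-2) + 2*exp(-1)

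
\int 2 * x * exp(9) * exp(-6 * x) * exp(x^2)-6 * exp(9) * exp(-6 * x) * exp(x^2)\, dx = exp((x - 3)^2) + C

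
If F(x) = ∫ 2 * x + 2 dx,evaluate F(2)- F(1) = 5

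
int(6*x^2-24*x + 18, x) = 2*x^3 - 12*x^2 + 18*x + C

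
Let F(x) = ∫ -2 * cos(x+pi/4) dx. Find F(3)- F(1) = -2*sin(pi/4 + 3) + 2*sin(pi/4 + 1)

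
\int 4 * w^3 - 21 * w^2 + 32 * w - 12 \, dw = w^4 - 7*w^3 + 16*w^2 - 12*w + C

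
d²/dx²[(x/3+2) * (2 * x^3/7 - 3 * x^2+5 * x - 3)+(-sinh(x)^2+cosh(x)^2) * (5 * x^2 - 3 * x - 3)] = 8*x^2/7 - 18*x/7 + 4/3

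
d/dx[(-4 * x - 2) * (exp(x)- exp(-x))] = (-4*x*exp(2*x) - 4*x - 6*exp(2*x) + 2)*exp(-x)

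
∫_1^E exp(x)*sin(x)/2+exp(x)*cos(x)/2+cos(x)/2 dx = -(1 + E)*sin(1)/2 + (1 + exp(E))*sin(E)/2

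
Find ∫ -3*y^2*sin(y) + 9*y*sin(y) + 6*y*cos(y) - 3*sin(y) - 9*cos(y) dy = (3*y^2 - 9*y + 3)*cos(y) + C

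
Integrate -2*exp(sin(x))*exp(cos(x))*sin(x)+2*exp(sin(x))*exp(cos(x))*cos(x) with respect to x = 2*exp(sqrt(2)*sin(x + pi/4)) + C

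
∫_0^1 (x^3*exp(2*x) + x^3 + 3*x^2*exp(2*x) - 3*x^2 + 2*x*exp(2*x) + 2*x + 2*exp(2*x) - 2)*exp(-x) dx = -3*exp(-1) + 3*E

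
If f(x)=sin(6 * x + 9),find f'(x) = 6*cos(6*x + 9)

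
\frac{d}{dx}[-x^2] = -2*x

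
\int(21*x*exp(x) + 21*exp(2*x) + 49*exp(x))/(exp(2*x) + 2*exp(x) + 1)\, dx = (21*x*exp(x) + 24*exp(x) - 4)/(exp(x) + 1) + C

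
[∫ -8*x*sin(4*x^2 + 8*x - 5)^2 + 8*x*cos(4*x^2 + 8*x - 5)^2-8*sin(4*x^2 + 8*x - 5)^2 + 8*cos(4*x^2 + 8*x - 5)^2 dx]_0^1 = sin(10)/2 + sin(14)/2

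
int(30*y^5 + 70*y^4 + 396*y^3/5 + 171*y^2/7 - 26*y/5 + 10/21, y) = 5*y^6 + 14*y^5 + 99*y^4/5 + 57*y^3/7 - 13*y^2/5 + 10*y/21 + C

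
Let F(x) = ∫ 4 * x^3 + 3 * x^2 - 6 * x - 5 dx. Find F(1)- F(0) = -6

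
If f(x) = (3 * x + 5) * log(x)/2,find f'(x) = (3*x*log(x) + 3*x + 5)/(2*x)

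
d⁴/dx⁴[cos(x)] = cos(x)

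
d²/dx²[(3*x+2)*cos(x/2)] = -3*x*cos(x/2)/4 - 3*sin(x/2) - cos(x/2)/2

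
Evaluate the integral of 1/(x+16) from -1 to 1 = -log(45) + log(51)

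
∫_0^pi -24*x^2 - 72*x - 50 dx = (-2*pi - 3)^3 + 4*pi + 27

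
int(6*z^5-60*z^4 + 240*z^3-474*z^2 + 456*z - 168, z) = z^6 - 12*z^5 + 60*z^4 - 158*z^3 + 228*z^2 - 168*z + C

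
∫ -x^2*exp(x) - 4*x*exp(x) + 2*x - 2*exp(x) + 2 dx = x*(1 - exp(x))*(x + 2) + C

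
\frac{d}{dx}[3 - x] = -1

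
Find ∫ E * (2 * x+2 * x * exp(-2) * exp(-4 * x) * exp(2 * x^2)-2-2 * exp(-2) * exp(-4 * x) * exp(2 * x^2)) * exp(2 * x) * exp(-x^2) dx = 2*sinh((x - 1)^2 - 2) + C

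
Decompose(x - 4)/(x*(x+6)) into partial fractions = 5/(3*(x + 6)) - 2/(3*x)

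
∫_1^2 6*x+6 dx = 15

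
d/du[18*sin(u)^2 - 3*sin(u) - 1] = 3*(12*sin(u) - 1)*cos(u)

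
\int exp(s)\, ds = exp(s) + C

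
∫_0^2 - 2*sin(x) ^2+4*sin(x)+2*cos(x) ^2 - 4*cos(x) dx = -1 + (-2 + cos(2) + sin(2))^2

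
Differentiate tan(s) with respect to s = cos(s)^(-2)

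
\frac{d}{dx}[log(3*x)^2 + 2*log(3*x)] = (2*log(x) + 2 + 2*log(3))/x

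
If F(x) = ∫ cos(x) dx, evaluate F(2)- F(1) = -sin(1) + sin(2)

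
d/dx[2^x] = 2^x*log(2)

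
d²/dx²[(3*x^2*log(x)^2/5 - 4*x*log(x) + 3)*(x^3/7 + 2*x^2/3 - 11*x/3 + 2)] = (180*x^4*log(x)^2 + 162*x^4*log(x) + 18*x^4 + 504*x^3*log(x)^2 - 132*x^3*log(x) - 336*x^3 - 1386*x^2*log(x)^2 - 3990*x^2*log(x) - 1592*x^2 + 252*x*log(x)^2 + 3836*x*log(x) + 5292*x - 840)/(105*x)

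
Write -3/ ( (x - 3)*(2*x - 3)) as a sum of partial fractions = 2/(2*x - 3) - 1/(x - 3)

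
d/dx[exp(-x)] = -exp(-x)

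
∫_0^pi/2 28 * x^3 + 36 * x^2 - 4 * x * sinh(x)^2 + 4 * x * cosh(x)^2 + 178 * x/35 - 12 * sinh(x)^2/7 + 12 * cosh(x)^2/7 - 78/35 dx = pi*(-144 + 636*pi + 245*pi^3 + 840*pi^2)/560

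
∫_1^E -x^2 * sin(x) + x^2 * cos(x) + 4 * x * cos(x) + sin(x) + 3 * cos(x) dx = (1 + E)^2*(cos(E) + sin(E)) - 4*sin(1) - 4*cos(1)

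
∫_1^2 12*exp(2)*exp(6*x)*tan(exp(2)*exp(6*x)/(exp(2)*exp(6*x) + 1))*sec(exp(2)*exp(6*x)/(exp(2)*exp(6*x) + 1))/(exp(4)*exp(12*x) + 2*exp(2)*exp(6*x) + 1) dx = -2*sec(exp(8)/(1 + exp(8))) + 2*sec(exp(14)/(1 + exp(14)))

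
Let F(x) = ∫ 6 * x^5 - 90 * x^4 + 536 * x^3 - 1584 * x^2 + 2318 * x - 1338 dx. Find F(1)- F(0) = -590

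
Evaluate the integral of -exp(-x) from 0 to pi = -1 + exp(-pi)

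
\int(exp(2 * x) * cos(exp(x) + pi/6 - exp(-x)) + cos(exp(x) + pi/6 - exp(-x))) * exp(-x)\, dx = sin(2*sinh(x) + pi/6) + C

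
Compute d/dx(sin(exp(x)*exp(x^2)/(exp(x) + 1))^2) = (2*x*exp(x) + 2*x + 1)*exp(x)*exp(x^2)*sin(2*exp(x)*exp(x^2)/(exp(x) + 1))/(exp(2*x) + 2*exp(x) + 1)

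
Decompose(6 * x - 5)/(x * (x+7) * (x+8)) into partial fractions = -53/(8*(x + 8)) + 47/(7*(x + 7)) - 5/(56*x)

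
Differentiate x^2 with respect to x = 2*x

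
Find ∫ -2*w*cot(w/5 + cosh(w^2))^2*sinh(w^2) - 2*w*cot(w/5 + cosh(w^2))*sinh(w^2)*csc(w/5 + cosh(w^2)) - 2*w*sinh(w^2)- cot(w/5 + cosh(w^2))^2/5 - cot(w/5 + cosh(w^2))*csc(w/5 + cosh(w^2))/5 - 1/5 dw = cot(w/5 + cosh(w^2)) + csc(w/5 + cosh(w^2)) + C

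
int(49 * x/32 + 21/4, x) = 49*x^2/64 + 21*x/4 + C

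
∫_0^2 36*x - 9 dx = 54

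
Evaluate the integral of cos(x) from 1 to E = -sin(1) + sin(E)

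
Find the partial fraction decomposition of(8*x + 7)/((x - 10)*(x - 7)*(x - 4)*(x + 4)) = 25/(1232*(x + 4)) + 13/(48*(x - 4)) - 7/(11*(x - 7)) + 29/(84*(x - 10))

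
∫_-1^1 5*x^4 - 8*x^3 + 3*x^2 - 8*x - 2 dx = 0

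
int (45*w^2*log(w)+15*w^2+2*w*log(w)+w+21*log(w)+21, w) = w*(15*w^2 + w + 21)*log(w) + C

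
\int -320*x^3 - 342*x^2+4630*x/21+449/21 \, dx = -80*x^4 - 114*x^3 + 2315*x^2/21 + 449*x/21 + C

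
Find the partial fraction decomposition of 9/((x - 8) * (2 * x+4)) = -9/(20*(x + 2)) + 9/(20*(x - 8))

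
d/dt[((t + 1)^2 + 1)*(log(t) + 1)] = (2*t^2*log(t) + 3*t^2 + 2*t*log(t) + 4*t + 2)/t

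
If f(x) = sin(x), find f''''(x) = sin(x)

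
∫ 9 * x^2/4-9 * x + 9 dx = 3*x^3/4 - 9*x^2/2 + 9*x + C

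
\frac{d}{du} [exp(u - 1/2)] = exp(u - 1/2)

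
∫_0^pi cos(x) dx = 0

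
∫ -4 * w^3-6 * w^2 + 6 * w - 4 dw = -w^4 - 2*w^3 + 3*w^2 - 4*w + C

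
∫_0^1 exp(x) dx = -1 + E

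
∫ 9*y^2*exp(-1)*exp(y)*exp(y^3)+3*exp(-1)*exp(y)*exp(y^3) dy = 3*exp(y^3 + y - 1) + C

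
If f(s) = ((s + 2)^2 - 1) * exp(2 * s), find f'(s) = 2*s^2*exp(2*s) + 10*s*exp(2*s) + 10*exp(2*s)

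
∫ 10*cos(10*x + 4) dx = sin(10*x + 4) + C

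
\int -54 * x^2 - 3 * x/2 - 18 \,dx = -18*x^3 - 3*x^2/4 - 18*x + C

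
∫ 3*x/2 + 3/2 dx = 3*x^2/4 + 3*x/2 + C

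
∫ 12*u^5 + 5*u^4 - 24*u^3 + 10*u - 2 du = 2*u^6 + u^5 - 6*u^4 + 5*u^2 - 2*u + C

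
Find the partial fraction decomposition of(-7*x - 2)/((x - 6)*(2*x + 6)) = -19/(18*(x + 3)) - 22/(9*(x - 6))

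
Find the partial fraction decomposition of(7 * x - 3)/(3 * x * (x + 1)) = 10/(3*(x + 1)) - 1/x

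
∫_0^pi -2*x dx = -pi^2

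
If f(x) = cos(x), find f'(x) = -sin(x)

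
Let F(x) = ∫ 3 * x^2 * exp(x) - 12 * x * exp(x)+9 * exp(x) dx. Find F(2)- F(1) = -12*E + 3*exp(2)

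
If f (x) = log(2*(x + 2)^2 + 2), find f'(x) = (2*x + 4)/(x^2 + 4*x + 5)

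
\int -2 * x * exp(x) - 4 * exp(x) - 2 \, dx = -2*(x + 1)*(exp(x) + 1) + C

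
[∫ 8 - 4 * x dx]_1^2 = 2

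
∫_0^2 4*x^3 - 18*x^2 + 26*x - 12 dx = -4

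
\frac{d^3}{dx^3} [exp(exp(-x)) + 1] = (-3*exp(x + exp(-x)) - exp(2*x + exp(-x)) - exp(exp(-x)))*exp(-3*x)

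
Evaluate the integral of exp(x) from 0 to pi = -1 + exp(pi)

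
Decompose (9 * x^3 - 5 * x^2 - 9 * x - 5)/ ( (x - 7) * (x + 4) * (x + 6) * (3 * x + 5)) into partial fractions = 615/(1183*(3*x + 5)) + 2075/(338*(x + 6)) - 625/(154*(x + 4)) + 1387/(1859*(x - 7))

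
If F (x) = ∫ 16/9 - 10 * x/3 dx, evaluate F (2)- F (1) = -29/9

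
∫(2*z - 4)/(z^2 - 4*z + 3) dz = log((z - 2)^2 - 1) + C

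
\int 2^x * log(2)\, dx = 2^x + C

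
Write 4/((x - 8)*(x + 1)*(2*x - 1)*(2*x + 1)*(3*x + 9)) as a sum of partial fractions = 16/(255*(2*x + 1)) - 16/(945*(2*x - 1)) + 2/(1155*(x + 3)) - 2/(81*(x + 1)) + 4/(75735*(x - 8))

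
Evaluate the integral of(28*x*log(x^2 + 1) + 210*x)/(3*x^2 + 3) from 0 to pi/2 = 7*log(1 + pi^2/4)^2/3 + 35*log(1 + pi^2/4)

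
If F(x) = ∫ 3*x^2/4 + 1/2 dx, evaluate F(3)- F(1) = 15/2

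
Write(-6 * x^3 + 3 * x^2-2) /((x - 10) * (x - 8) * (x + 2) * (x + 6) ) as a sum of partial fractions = -701/(448*(x + 6)) + 29/(240*(x + 2)) + 1441/(140*(x - 8)) - 2851/(192*(x - 10))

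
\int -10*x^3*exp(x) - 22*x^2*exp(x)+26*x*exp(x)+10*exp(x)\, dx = 2*x*(-5*x^2 + 4*x + 5)*exp(x) + C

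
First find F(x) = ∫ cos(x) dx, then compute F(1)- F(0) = sin(1)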